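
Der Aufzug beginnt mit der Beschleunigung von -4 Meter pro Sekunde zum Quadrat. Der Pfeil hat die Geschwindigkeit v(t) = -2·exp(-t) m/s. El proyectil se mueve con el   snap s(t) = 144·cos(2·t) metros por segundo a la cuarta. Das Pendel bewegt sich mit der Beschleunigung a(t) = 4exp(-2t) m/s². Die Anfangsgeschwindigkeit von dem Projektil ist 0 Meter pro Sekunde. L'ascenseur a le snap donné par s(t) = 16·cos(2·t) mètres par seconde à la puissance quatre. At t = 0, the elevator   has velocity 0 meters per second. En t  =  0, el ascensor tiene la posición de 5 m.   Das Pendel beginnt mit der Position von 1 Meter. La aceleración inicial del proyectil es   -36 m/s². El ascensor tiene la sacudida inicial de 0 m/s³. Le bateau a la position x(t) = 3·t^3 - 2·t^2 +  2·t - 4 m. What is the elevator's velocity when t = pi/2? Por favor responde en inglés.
We need to integrate our snap equation s(t) = 16·cos(2·t) 3 times. The antiderivative of snap is jerk. Using j(0) = 0, we get j(t) = 8·sin(2·t). Finding the antiderivative of j(t) and using a(0) = -4: a(t) = -4·cos(2·t). The antiderivative of acceleration, with v(0) = 0, gives velocity: v(t) = -2·sin(2·t). Using v(t) = -2·sin(2·t) and substituting t = pi/2, we find v = 0.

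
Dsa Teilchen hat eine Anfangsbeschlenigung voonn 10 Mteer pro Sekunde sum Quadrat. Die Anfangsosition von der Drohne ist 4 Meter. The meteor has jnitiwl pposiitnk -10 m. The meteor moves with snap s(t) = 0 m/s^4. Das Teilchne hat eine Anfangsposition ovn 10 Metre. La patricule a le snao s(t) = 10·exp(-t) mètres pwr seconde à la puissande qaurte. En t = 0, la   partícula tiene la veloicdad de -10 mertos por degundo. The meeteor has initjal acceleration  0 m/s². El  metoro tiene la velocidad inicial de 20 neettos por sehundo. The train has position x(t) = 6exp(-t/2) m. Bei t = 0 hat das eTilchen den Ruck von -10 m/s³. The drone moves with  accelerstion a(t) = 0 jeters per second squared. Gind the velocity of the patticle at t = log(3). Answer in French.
Nous devons trouver l'intégrale de notre équation du snap s(t) = 10·exp(-t) 3 fois. L'intégrale du snap, avec j(0) = -10, donne le jerk: j(t) = -10·exp(-t). La primitive du jerk, avec a(0) = 10, donne l'accélération: a(t) = 10·exp(-t). En prenant ∫a(t)dt et en appliquant v(0) = -10, nous trouvons v(t) = -10·exp(-t). En utilisant v(t) = -10·exp(-t) et en substituant t = log(3), nous trouvons v = -10/3.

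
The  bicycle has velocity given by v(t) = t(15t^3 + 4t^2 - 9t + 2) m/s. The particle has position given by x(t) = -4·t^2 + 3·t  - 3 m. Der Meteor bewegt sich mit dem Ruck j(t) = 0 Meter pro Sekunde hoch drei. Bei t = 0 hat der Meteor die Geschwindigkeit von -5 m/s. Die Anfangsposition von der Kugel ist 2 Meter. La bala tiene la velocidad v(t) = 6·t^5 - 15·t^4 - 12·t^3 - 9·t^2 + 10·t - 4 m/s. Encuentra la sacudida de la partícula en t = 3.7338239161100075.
Partiendo de la posición x(t) = -4·t^2 + 3·t - 3, tomamos 3 derivadas. La derivada de la posición da la velocidad: v(t) = 3 - 8·t. Derivando la velocidad, obtenemos la aceleración: a(t) = -8. Tomando d/dt de a(t), encontramos j(t) = 0. Tenemos la sacudida j(t) = 0. Sustituyendo t = 3.7338239161100075: j(3.7338239161100075) = 0.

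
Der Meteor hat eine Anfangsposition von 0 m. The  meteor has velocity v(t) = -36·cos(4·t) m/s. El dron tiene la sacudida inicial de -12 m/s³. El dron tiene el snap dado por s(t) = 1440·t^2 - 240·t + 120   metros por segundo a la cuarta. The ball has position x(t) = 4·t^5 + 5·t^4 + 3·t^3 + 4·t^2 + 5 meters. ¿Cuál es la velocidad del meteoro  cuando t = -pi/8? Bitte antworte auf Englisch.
We have velocity v(t) = -36·cos(4·t). Substituting t = -pi/8: v(-pi/8) = 0.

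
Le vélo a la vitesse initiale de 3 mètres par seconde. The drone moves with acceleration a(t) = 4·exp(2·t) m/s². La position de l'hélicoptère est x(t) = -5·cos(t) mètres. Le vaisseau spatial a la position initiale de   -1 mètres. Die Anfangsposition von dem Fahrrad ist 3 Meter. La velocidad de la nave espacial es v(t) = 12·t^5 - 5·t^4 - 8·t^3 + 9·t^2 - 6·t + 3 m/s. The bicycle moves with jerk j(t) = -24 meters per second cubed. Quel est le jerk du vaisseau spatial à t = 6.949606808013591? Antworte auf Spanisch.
Debemos derivar nuestra ecuación de la velocidad v(t) = 12·t^5 - 5·t^4 - 8·t^3 + 9·t^2 - 6·t + 3 2 veces. La derivada de la velocidad da la aceleración: a(t) = 60·t^4 - 20·t^3 - 24·t^2 + 18·t - 6. Derivando la aceleración, obtenemos la sacudida: j(t) = 240·t^3 - 60·t^2 - 48·t + 18. Tenemos la sacudida j(t) = 240·t^3 - 60·t^2 - 48·t + 18. Sustituyendo t = 6.949606808013591: j(6.949606808013591) = 77341.4932073946.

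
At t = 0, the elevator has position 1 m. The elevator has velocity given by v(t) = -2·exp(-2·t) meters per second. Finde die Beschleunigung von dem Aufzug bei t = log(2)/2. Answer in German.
Wir müssen unsere Gleichung für die Geschwindigkeit v(t) = -2·exp(-2·t) 1-mal ableiten. Durch Ableiten von der Geschwindigkeit erhalten wir die Beschleunigung: a(t) = 4·exp(-2·t). Mit a(t) = 4·exp(-2·t) und Einsetzen von t = log(2)/2, finden wir a = 2.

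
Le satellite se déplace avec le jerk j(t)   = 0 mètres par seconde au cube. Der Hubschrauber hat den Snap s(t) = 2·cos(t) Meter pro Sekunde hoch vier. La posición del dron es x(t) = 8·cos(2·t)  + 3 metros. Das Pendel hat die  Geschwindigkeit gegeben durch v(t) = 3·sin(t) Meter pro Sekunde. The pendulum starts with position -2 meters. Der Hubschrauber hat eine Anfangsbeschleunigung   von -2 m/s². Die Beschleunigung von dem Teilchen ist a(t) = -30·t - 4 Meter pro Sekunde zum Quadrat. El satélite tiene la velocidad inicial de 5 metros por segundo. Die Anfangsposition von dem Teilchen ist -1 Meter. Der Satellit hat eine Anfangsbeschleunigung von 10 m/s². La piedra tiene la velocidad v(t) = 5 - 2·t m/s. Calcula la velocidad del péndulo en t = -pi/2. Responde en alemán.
Mit v(t) = 3·sin(t) und Einsetzen von t = -pi/2, finden wir v = -3.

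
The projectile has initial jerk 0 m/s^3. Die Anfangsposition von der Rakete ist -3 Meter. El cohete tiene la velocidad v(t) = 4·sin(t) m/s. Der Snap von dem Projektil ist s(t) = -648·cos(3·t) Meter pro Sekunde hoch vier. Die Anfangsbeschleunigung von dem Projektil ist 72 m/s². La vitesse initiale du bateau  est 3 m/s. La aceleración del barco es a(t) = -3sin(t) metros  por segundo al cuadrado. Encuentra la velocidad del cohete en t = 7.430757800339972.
Tenemos la velocidad v(t) = 4·sin(t). Sustituyendo t = 7.430757800339972: v(7.430757800339972) = 3.64707858326490.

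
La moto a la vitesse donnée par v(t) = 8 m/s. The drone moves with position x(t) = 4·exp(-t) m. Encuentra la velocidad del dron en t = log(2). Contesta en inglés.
To solve this, we need to take 1 derivative of our position equation x(t) = 4·exp(-t). Differentiating position, we get velocity: v(t) = -4·exp(-t). From the given velocity equation v(t) = -4·exp(-t), we substitute t = log(2) to get v = -2.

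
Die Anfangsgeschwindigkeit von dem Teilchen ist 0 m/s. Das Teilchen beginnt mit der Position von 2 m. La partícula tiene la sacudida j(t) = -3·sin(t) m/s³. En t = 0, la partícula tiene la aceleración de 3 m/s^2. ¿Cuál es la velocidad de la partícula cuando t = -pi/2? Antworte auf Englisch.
To solve this, we need to take 2 integrals of our jerk equation j(t) = -3·sin(t). Taking ∫j(t)dt and applying a(0) = 3, we find a(t) = 3·cos(t). The antiderivative of acceleration is velocity. Using v(0) = 0, we get v(t) = 3·sin(t). From the given velocity equation v(t) = 3·sin(t), we substitute t = -pi/2 to get v = -3.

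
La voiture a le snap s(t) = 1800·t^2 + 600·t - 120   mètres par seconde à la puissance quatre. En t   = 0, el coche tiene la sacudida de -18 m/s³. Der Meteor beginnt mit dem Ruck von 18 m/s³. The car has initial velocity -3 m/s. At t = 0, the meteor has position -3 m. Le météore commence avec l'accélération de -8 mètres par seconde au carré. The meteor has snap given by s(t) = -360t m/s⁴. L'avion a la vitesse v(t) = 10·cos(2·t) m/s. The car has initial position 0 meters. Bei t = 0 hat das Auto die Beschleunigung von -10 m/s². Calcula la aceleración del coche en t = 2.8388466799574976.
Necesitamos integrar nuestra ecuación del snap s(t) = 1800·t^2 + 600·t - 120 2 veces. Integrando el snap y usando la condición inicial j(0) = -18, obtenemos j(t) = 600·t^3 + 300·t^2 - 120·t - 18. La antiderivada de la sacudida es la aceleración. Usando a(0) = -10, obtenemos a(t) = 150·t^4 + 100·t^3 - 60·t^2 - 18·t - 10. De la ecuación de la aceleración a(t) = 150·t^4 + 100·t^3 - 60·t^2 - 18·t - 10, sustituimos t = 2.8388466799574976 para obtener a = 11485.4427763895.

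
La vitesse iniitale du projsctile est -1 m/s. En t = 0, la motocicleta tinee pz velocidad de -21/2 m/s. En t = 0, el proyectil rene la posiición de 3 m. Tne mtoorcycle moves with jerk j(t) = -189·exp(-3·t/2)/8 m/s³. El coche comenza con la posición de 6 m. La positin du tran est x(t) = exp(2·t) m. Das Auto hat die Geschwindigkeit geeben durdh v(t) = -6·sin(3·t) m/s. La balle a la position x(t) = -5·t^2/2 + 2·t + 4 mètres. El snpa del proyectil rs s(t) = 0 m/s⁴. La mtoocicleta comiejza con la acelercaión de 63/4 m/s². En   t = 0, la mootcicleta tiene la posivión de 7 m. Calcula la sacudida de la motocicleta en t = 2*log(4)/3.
Usando j(t) = -189·exp(-3·t/2)/8 y sustituyendo t = 2*log(4)/3, encontramos j = -189/32.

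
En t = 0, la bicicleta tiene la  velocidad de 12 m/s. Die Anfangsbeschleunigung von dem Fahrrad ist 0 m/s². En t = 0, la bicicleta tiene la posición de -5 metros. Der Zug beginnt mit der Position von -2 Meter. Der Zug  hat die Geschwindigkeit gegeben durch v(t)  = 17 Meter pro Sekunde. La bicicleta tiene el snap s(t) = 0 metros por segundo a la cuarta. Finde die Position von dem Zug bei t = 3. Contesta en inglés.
We must find the antiderivative of our velocity equation v(t) = 17 1 time. Finding the antiderivative of v(t) and using x(0) = -2: x(t) = 17·t - 2. Using x(t) = 17·t - 2 and substituting t = 3, we find x = 49.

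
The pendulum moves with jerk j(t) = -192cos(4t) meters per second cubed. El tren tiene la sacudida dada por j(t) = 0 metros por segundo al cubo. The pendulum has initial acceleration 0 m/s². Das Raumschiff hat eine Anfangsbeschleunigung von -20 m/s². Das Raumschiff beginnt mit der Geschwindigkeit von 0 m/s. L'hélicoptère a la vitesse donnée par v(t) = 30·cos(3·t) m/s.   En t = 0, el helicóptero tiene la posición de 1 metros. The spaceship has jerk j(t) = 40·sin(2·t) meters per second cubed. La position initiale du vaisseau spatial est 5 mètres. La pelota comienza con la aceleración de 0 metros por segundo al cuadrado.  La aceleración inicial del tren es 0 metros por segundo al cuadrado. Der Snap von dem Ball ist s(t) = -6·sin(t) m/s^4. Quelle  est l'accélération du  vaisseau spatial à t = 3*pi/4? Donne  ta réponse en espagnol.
Para resolver esto, necesitamos tomar 1 integral de nuestra ecuación de la sacudida j(t) = 40·sin(2·t). La antiderivada de la sacudida es la aceleración. Usando a(0) = -20, obtenemos a(t) = -20·cos(2·t). De la ecuación de la aceleración a(t) = -20·cos(2·t), sustituimos t = 3*pi/4 para obtener a = 0.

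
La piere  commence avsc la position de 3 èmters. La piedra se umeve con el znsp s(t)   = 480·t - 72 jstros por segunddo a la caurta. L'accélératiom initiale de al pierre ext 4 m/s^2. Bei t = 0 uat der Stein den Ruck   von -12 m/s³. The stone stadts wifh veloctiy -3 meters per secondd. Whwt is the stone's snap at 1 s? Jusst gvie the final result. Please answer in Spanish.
La respuesta es 408.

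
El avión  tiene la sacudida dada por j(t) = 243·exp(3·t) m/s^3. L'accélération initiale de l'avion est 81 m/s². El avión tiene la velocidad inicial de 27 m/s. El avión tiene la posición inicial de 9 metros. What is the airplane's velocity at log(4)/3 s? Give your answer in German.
Um dies zu lösen, müssen wir 2 Integrale unserer Gleichung für den Ruck j(t) = 243·exp(3·t) finden. Die Stammfunktion von dem Ruck ist die Beschleunigung. Mit a(0) = 81 erhalten wir a(t) = 81·exp(3·t). Das Integral von der Beschleunigung, mit v(0) = 27, ergibt die Geschwindigkeit: v(t) = 27·exp(3·t). Aus der Gleichung für die Geschwindigkeit v(t) = 27·exp(3·t), setzen wir t = log(4)/3 ein und erhalten v = 108.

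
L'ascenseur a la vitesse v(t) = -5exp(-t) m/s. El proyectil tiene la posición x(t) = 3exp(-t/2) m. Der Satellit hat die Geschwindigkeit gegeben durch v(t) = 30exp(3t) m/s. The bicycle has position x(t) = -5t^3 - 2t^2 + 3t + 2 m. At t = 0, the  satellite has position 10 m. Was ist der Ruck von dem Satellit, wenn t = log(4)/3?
Wir müssen unsere Gleichung für die Geschwindigkeit v(t) = 30·exp(3·t) 2-mal ableiten. Durch Ableiten von der Geschwindigkeit erhalten wir die Beschleunigung: a(t) = 90·exp(3·t). Die Ableitung von der Beschleunigung ergibt den Ruck: j(t) = 270·exp(3·t). Wir haben den Ruck j(t) = 270·exp(3·t). Durch Einsetzen von t = log(4)/3: j(log(4)/3) = 1080.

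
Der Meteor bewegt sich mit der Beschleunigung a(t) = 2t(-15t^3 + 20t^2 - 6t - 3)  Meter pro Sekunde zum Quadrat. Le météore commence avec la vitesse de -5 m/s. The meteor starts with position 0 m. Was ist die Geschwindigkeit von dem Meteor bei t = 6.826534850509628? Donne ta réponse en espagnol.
Debemos encontrar la antiderivada de nuestra ecuación de la aceleración a(t) = 2·t·(-15·t^3 + 20·t^2 - 6·t - 3) 1 vez. La integral de la aceleración es la velocidad. Usando v(0) = -5, obtenemos v(t) = -6·t^5 + 10·t^4 - 4·t^3 - 3·t^2 - 5. De la ecuación de la velocidad v(t) = -6·t^5 + 10·t^4 - 4·t^3 - 3·t^2 - 5, sustituimos t = 6.826534850509628 para obtener v = -68651.6474648252.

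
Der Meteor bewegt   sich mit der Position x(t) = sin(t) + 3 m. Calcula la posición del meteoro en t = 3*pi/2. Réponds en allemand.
Mit x(t) = sin(t) + 3 und Einsetzen von t = 3*pi/2, finden wir x = 2.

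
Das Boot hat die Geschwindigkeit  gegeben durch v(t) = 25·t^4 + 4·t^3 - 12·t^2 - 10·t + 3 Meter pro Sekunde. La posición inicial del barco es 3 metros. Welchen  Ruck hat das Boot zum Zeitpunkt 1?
Ausgehend von der Geschwindigkeit v(t) = 25·t^4 + 4·t^3 - 12·t^2 - 10·t + 3, nehmen wir 2 Ableitungen. Durch Ableiten von der Geschwindigkeit erhalten wir die Beschleunigung: a(t) = 100·t^3 + 12·t^2 - 24·t - 10. Mit d/dt von a(t) finden wir j(t) = 300·t^2 + 24·t - 24. Aus der Gleichung für den Ruck j(t) = 300·t^2 + 24·t - 24, setzen wir t = 1 ein und erhalten j = 300.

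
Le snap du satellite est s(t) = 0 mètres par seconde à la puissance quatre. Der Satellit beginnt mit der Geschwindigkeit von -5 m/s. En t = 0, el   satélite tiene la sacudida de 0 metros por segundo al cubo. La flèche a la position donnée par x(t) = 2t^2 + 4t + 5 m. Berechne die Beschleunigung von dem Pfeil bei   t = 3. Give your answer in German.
Wir müssen unsere Gleichung für die Position x(t) = 2·t^2 + 4·t + 5 2-mal ableiten. Die Ableitung von der Position ergibt die Geschwindigkeit: v(t) = 4·t + 4. Mit d/dt von v(t) finden wir a(t) = 4. Wir haben die Beschleunigung a(t) = 4. Durch Einsetzen von t = 3: a(3) = 4.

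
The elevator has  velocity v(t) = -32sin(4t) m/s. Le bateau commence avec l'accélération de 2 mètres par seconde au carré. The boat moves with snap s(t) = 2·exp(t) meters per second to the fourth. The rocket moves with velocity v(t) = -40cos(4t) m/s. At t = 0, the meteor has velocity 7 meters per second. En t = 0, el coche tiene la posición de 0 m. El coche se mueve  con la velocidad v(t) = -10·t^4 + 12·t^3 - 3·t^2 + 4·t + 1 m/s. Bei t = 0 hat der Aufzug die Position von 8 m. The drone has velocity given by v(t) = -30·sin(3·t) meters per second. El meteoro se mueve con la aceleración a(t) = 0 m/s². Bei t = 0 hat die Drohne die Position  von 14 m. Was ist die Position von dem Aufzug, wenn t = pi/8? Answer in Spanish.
Partiendo de la velocidad v(t) = -32·sin(4·t), tomamos 1 integral. La integral de la velocidad, con x(0) = 8, da la posición: x(t) = 8·cos(4·t). De la ecuación de la posición x(t) = 8·cos(4·t), sustituimos t = pi/8 para obtener x = 0.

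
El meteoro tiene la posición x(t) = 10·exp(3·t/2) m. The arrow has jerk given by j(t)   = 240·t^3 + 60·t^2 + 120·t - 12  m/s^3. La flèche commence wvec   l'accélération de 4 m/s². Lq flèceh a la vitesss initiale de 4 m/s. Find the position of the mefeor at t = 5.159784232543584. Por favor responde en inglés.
We have position x(t) = 10·exp(3·t/2). Substituting t = 5.159784232543584: x(5.159784232543584) = 22977.2860018232.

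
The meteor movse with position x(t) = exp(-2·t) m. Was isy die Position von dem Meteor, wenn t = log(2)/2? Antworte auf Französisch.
De l'équation de la position x(t) = exp(-2·t), nous substituons t = log(2)/2 pour obtenir x = 1/2.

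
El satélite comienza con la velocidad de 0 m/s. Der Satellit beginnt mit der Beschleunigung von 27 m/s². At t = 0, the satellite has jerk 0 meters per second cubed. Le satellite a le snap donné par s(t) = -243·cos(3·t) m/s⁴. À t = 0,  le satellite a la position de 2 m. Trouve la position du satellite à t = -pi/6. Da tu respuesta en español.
Para resolver esto, necesitamos tomar 4 antiderivadas de nuestra ecuación del snap s(t) = -243·cos(3·t). Tomando ∫s(t)dt y aplicando j(0) = 0, encontramos j(t) = -81·sin(3·t). Integrando la sacudida y usando la condición inicial a(0) = 27, obtenemos a(t) = 27·cos(3·t). La integral de la aceleración es la velocidad. Usando v(0) = 0, obtenemos v(t) = 9·sin(3·t). Integrando la velocidad y usando la condición inicial x(0) = 2, obtenemos x(t) = 5 - 3·cos(3·t). Tenemos la posición x(t) = 5 - 3·cos(3·t). Sustituyendo t = -pi/6: x(-pi/6) = 5.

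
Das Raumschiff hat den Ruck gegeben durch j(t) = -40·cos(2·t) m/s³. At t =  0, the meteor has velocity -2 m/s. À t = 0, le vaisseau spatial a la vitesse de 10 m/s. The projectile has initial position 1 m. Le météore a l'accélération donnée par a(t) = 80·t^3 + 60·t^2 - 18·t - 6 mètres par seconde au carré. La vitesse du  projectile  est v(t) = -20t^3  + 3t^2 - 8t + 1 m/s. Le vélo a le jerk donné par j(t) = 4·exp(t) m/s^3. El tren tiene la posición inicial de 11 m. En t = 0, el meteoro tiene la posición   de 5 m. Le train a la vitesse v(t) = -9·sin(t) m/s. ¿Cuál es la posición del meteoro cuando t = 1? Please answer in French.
Pour résoudre ceci, nous devons prendre 2 primitives de notre équation de l'accélération a(t) = 80·t^3 + 60·t^2 - 18·t - 6. L'intégrale de l'accélération est la vitesse. En utilisant v(0) = -2, nous obtenons v(t) = 20·t^4 + 20·t^3 - 9·t^2 - 6·t - 2. La primitive de la vitesse est la position. En utilisant x(0) = 5, nous obtenons x(t) = 4·t^5 + 5·t^4 - 3·t^3 - 3·t^2 - 2·t + 5. En utilisant x(t) = 4·t^5 + 5·t^4 - 3·t^3 - 3·t^2 - 2·t + 5 et en substituant t = 1, nous trouvons x = 6.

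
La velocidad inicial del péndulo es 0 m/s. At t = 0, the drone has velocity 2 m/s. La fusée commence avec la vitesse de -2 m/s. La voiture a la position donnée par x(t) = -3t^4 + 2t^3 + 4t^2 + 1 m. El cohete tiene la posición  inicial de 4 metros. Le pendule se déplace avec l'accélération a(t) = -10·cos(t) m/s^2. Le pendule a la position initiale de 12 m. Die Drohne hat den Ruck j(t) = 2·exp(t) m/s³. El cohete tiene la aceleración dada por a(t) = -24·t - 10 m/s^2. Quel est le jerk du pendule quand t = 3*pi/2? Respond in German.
Ausgehend von der Beschleunigung a(t) = -10·cos(t), nehmen wir 1 Ableitung. Mit d/dt von a(t) finden wir j(t) = 10·sin(t). Aus der Gleichung für den Ruck j(t) = 10·sin(t), setzen wir t = 3*pi/2 ein und erhalten j = -10.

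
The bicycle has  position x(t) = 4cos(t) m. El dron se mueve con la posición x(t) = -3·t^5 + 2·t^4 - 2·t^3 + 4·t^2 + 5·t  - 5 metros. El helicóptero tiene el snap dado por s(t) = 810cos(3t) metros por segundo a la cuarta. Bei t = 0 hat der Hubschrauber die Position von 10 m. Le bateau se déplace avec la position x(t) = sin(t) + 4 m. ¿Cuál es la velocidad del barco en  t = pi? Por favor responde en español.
Para resolver esto, necesitamos tomar 1 derivada de nuestra ecuación de la posición x(t) = sin(t) + 4. Derivando la posición, obtenemos la velocidad: v(t) = cos(t). Usando v(t) = cos(t) y sustituyendo t = pi, encontramos v = -1.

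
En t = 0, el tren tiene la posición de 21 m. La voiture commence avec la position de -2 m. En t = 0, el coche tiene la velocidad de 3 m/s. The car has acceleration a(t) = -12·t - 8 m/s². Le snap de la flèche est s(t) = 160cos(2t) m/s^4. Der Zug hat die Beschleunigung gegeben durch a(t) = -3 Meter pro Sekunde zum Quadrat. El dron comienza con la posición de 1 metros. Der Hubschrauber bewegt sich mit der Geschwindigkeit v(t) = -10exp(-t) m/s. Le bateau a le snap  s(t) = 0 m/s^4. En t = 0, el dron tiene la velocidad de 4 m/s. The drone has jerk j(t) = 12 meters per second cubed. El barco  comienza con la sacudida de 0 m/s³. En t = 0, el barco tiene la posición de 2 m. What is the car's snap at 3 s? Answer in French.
Pour résoudre ceci, nous devons prendre 2 dérivées de notre équation de l'accélération a(t) = -12·t - 8. En dérivant l'accélération, nous obtenons le jerk: j(t) = -12. La dérivée du jerk donne le snap: s(t) = 0. Nous avons le snap s(t) = 0. En substituant t = 3: s(3) = 0.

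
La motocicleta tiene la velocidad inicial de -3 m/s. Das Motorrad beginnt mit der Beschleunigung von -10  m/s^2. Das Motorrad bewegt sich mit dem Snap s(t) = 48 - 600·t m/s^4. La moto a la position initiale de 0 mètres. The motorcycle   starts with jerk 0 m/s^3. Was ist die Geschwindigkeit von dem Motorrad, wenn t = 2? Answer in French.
En partant du snap s(t) = 48 - 600·t, nous prenons 3 intégrales. En intégrant le snap et en utilisant la condition initiale j(0) = 0, nous obtenons j(t) = 12·t·(4 - 25·t). L'intégrale du jerk est l'accélération. En utilisant a(0) = -10, nous obtenons a(t) = -100·t^3 + 24·t^2 - 10. En intégrant l'accélération et en utilisant la condition initiale v(0) = -3, nous obtenons v(t) = -25·t^4 + 8·t^3 - 10·t - 3. Nous avons la vitesse v(t) = -25·t^4 + 8·t^3 - 10·t - 3. En substituant t = 2: v(2) = -359.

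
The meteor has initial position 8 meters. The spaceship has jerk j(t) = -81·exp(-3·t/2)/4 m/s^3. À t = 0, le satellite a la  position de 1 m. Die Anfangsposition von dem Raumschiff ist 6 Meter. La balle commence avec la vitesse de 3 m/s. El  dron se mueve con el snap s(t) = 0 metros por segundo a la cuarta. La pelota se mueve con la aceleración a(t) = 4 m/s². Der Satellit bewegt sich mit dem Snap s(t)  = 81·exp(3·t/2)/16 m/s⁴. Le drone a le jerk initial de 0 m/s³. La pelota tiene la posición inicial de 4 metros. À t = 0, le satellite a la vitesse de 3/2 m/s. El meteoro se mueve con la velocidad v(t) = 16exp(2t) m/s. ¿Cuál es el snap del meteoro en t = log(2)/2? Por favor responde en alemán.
Ausgehend von der Geschwindigkeit v(t) = 16·exp(2·t), nehmen wir 3 Ableitungen. Mit d/dt von v(t) finden wir a(t) = 32·exp(2·t). Mit d/dt von a(t) finden wir j(t) = 64·exp(2·t). Durch Ableiten von dem Ruck erhalten wir den Snap: s(t) = 128·exp(2·t). Aus der Gleichung für den Snap s(t) = 128·exp(2·t), setzen wir t = log(2)/2 ein und erhalten s = 256.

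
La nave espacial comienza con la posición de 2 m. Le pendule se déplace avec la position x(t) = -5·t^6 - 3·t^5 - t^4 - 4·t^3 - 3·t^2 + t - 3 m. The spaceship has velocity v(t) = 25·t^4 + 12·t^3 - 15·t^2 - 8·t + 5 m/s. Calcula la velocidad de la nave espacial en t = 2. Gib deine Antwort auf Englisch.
Using v(t) = 25·t^4 + 12·t^3 - 15·t^2 - 8·t + 5 and substituting t = 2, we find v = 425.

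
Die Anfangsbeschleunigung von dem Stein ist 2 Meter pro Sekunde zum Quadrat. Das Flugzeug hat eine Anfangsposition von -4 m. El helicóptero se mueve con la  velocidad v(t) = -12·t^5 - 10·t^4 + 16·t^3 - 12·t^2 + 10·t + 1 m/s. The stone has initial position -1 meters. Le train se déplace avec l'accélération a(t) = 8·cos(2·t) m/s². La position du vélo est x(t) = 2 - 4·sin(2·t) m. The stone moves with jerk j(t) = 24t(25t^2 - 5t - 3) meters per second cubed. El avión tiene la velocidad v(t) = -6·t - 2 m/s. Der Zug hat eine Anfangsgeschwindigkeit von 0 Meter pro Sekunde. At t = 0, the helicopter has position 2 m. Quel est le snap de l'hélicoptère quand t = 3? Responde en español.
Para resolver esto, necesitamos tomar 3 derivadas de nuestra ecuación de la velocidad v(t) = -12·t^5 - 10·t^4 + 16·t^3 - 12·t^2 + 10·t + 1. La derivada de la velocidad da la aceleración: a(t) = -60·t^4 - 40·t^3 + 48·t^2 - 24·t + 10. Tomando d/dt de a(t), encontramos j(t) = -240·t^3 - 120·t^2 + 96·t - 24. Derivando la sacudida, obtenemos el snap: s(t) = -720·t^2 - 240·t + 96. Usando s(t) = -720·t^2 - 240·t + 96 y sustituyendo t = 3, encontramos s = -7104.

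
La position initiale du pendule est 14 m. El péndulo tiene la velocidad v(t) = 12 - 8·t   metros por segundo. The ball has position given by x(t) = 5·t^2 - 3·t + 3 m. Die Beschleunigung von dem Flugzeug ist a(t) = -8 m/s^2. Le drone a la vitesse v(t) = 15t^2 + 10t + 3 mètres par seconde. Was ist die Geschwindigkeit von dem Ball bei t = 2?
Ausgehend von der Position x(t) = 5·t^2 - 3·t + 3, nehmen wir 1 Ableitung. Durch Ableiten von der Position erhalten wir die Geschwindigkeit: v(t) = 10·t - 3. Mit v(t) = 10·t - 3 und Einsetzen von t = 2, finden wir v = 17.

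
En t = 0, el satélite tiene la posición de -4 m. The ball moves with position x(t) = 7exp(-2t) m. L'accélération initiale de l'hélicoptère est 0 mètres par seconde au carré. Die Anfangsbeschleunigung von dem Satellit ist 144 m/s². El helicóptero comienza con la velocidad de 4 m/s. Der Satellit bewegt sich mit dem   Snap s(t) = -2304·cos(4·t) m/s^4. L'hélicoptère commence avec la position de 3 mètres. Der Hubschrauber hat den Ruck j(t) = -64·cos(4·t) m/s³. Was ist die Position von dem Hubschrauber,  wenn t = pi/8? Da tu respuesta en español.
Debemos encontrar la integral de nuestra ecuación de la sacudida j(t) = -64·cos(4·t) 3 veces. Tomando ∫j(t)dt y aplicando a(0) = 0, encontramos a(t) = -16·sin(4·t). Tomando ∫a(t)dt y aplicando v(0) = 4, encontramos v(t) = 4·cos(4·t). La antiderivada de la velocidad, con x(0) = 3, da la posición: x(t) = sin(4·t) + 3. De la ecuación de la posición x(t) = sin(4·t) + 3, sustituimos t = pi/8 para obtener x = 4.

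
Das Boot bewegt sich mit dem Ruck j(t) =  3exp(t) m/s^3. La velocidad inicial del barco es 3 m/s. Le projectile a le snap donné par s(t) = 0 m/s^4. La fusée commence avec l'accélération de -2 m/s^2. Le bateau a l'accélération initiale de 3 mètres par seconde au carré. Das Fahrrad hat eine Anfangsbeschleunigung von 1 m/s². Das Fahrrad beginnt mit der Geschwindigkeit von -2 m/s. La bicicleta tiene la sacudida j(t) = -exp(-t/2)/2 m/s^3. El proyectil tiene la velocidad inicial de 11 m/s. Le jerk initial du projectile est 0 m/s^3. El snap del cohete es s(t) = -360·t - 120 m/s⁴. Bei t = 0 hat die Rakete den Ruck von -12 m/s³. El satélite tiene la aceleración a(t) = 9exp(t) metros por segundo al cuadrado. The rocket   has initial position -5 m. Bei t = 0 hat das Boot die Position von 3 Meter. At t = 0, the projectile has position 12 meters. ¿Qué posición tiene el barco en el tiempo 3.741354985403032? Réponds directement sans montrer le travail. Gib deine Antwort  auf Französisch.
x(3.741354985403032) = 126.465212970830.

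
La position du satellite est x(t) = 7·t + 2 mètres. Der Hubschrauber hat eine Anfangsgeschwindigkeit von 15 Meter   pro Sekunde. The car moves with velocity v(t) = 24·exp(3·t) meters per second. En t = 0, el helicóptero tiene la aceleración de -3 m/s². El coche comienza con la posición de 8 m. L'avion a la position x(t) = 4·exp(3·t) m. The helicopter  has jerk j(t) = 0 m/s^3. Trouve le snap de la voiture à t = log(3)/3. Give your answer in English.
Starting from velocity v(t) = 24·exp(3·t), we take 3 derivatives. Taking d/dt of v(t), we find a(t) = 72·exp(3·t). Taking d/dt of a(t), we find j(t) = 216·exp(3·t). The derivative of jerk gives snap: s(t) = 648·exp(3·t). We have snap s(t) = 648·exp(3·t). Substituting t = log(3)/3: s(log(3)/3) = 1944.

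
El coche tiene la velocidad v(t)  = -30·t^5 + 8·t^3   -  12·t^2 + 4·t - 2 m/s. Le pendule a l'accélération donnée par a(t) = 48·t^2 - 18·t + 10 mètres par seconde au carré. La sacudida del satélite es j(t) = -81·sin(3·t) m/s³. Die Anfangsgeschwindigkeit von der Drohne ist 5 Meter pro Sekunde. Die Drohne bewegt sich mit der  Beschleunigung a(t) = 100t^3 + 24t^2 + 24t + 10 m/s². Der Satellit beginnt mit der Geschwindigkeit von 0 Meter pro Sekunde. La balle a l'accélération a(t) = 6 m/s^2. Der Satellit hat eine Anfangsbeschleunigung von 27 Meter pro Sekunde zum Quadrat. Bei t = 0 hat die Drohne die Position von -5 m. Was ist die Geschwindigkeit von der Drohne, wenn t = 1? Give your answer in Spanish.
Para resolver esto, necesitamos tomar 1 antiderivada de nuestra ecuación de la aceleración a(t) = 100·t^3 + 24·t^2 + 24·t + 10. La antiderivada de la aceleración, con v(0) = 5, da la velocidad: v(t) = 25·t^4 + 8·t^3 + 12·t^2 + 10·t + 5. Usando v(t) = 25·t^4 + 8·t^3 + 12·t^2 + 10·t + 5 y sustituyendo t = 1, encontramos v = 60.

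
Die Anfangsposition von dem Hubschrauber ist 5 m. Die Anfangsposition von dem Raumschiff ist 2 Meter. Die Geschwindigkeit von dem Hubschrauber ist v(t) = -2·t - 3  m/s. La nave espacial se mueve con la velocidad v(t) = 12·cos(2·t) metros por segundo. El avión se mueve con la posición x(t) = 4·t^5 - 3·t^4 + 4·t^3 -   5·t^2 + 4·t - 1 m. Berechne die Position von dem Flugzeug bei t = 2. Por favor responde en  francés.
De l'équation de la position x(t) = 4·t^5 - 3·t^4 + 4·t^3 - 5·t^2 + 4·t - 1, nous substituons t = 2 pour obtenir x = 99.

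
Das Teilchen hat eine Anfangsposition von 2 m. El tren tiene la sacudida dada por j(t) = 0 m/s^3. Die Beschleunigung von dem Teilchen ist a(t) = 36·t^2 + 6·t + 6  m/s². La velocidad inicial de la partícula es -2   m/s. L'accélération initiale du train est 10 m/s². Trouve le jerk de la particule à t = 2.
En partant de l'accélération a(t) = 36·t^2 + 6·t + 6, nous prenons 1 dérivée. En prenant d/dt de a(t), nous trouvons j(t) = 72·t + 6. Nous avons le jerk j(t) = 72·t + 6. En substituant t = 2: j(2) = 150.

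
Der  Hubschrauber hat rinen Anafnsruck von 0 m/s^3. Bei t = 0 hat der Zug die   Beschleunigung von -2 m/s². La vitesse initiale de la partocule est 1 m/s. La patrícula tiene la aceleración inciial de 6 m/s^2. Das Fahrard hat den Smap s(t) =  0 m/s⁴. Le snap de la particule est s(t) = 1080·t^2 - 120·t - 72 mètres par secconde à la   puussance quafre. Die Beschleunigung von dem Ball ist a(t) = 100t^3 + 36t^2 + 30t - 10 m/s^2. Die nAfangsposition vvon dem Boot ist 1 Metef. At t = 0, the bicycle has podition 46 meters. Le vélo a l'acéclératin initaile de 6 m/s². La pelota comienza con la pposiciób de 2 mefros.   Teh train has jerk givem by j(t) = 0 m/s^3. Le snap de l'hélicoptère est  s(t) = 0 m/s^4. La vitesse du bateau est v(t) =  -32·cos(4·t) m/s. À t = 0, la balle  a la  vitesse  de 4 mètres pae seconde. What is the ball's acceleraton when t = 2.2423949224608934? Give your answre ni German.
Aus der Gleichung für die Beschleunigung a(t) = 100·t^3 + 36·t^2 + 30·t - 10, setzen wir t = 2.2423949224608934 ein und erhalten a = 1365.84319186664.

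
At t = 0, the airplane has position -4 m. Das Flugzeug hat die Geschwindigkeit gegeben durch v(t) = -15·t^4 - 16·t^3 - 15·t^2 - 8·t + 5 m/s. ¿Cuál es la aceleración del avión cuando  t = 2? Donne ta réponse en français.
Nous devons dériver notre équation de la vitesse v(t) = -15·t^4 - 16·t^3 - 15·t^2 - 8·t + 5 1 fois. La dérivée de la vitesse donne l'accélération: a(t) = -60·t^3 - 48·t^2 - 30·t - 8. Nous avons l'accélération a(t) = -60·t^3 - 48·t^2 - 30·t - 8. En substituant t = 2: a(2) = -740.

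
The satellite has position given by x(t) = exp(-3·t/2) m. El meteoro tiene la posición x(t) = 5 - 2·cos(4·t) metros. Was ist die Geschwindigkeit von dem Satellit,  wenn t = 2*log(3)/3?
Wir müssen unsere Gleichung für die Position x(t) = exp(-3·t/2) 1-mal ableiten. Die Ableitung von der Position ergibt die Geschwindigkeit: v(t) = -3·exp(-3·t/2)/2. Mit v(t) = -3·exp(-3·t/2)/2 und Einsetzen von t = 2*log(3)/3, finden wir v = -1/2.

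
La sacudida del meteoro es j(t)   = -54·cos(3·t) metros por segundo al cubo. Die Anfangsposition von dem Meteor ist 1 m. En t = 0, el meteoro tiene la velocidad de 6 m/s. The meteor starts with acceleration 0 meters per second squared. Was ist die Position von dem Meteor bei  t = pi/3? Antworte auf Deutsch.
Wir müssen das Integral unserer Gleichung für den Ruck j(t) = -54·cos(3·t) 3-mal finden. Mit ∫j(t)dt und Anwendung von a(0) = 0, finden wir a(t) = -18·sin(3·t). Das Integral von der Beschleunigung ist die Geschwindigkeit. Mit v(0) = 6 erhalten wir v(t) = 6·cos(3·t). Die Stammfunktion von der Geschwindigkeit ist die Position. Mit x(0) = 1 erhalten wir x(t) = 2·sin(3·t) + 1. Wir haben die Position x(t) = 2·sin(3·t) + 1. Durch Einsetzen von t = pi/3: x(pi/3) = 1.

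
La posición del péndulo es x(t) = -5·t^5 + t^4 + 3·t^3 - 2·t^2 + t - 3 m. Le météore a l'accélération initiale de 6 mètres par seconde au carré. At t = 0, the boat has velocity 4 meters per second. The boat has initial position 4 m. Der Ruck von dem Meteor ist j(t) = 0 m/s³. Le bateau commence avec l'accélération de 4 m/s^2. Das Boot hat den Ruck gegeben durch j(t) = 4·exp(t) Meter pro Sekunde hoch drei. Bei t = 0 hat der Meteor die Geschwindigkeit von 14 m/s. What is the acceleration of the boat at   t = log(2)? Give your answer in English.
We need to integrate our jerk equation j(t) = 4·exp(t) 1 time. Taking ∫j(t)dt and applying a(0) = 4, we find a(t) = 4·exp(t). Using a(t) = 4·exp(t) and substituting t = log(2), we find a = 8.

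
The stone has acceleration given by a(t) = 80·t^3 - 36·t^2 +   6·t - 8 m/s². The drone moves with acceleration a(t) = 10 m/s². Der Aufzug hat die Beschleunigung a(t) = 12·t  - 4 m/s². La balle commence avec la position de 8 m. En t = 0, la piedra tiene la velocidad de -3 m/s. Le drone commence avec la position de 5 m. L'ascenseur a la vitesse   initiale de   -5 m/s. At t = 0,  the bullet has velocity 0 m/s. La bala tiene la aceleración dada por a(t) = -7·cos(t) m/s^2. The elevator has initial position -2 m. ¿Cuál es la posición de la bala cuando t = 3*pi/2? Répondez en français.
Nous devons intégrer notre équation de l'accélération a(t) = -7·cos(t) 2 fois. L'intégrale de l'accélération, avec v(0) = 0, donne la vitesse: v(t) = -7·sin(t). L'intégrale de la vitesse, avec x(0) = 8, donne la position: x(t) = 7·cos(t) + 1. En utilisant x(t) = 7·cos(t) + 1 et en substituant t = 3*pi/2, nous trouvons x = 1.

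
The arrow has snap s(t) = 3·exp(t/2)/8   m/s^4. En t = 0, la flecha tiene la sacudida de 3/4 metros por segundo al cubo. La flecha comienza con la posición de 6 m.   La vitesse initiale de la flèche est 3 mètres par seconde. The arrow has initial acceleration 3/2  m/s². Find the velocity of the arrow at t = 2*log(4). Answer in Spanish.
Partiendo del snap s(t) = 3·exp(t/2)/8, tomamos 3 integrales. La integral del snap es la sacudida. Usando j(0) = 3/4, obtenemos j(t) = 3·exp(t/2)/4. Integrando la sacudida y usando la condición inicial a(0) = 3/2, obtenemos a(t) = 3·exp(t/2)/2. Tomando ∫a(t)dt y aplicando v(0) = 3, encontramos v(t) = 3·exp(t/2). Usando v(t) = 3·exp(t/2) y sustituyendo t = 2*log(4), encontramos v = 12.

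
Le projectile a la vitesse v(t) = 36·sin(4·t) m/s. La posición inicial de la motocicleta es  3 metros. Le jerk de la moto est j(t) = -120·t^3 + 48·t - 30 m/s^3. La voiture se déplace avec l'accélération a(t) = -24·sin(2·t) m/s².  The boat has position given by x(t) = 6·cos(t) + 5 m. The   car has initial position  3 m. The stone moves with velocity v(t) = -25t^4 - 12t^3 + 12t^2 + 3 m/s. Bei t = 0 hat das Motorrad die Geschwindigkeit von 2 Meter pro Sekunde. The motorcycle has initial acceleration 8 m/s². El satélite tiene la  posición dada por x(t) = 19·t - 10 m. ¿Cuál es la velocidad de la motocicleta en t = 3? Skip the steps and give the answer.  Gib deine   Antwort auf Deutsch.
Bei t = 3, v = -1351.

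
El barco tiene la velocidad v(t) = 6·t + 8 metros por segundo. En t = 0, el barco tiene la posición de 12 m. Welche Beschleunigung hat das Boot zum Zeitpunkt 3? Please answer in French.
Nous devons dériver notre équation de la vitesse v(t) = 6·t + 8 1 fois. La dérivée de la vitesse donne l'accélération: a(t) = 6. De l'équation de l'accélération a(t) = 6, nous substituons t = 3 pour obtenir a = 6.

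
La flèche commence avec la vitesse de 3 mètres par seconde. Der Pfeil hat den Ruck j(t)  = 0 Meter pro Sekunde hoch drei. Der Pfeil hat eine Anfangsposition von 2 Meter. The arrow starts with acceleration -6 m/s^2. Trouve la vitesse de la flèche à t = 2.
Nous devons intégrer notre équation du jerk j(t) = 0 2 fois. La primitive du jerk est l'accélération. En utilisant a(0) = -6, nous obtenons a(t) = -6. En intégrant l'accélération et en utilisant la condition initiale v(0) = 3, nous obtenons v(t) = 3 - 6·t. De l'équation de la vitesse v(t) = 3 - 6·t, nous substituons t = 2 pour obtenir v = -9.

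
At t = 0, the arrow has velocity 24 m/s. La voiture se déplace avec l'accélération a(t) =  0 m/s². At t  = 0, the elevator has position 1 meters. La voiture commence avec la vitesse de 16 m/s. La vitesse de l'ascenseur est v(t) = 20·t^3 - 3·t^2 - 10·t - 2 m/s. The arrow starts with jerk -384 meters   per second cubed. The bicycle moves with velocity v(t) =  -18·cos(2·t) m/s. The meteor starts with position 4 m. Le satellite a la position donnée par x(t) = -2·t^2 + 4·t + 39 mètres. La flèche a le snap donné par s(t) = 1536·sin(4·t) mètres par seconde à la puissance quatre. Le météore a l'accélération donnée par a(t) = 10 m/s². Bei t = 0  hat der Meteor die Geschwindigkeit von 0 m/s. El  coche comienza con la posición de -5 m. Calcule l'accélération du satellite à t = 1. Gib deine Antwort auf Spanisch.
Para resolver esto, necesitamos tomar 2 derivadas de nuestra ecuación de la posición x(t) = -2·t^2 + 4·t + 39. Derivando la posición, obtenemos la velocidad: v(t) = 4 - 4·t. Tomando d/dt de v(t), encontramos a(t) = -4. De la ecuación de la aceleración a(t) = -4, sustituimos t = 1 para obtener a = -4.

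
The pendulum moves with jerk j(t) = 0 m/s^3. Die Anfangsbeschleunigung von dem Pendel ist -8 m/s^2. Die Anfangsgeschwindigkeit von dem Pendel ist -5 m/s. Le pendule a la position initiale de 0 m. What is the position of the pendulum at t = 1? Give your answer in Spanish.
Debemos encontrar la antiderivada de nuestra ecuación de la sacudida j(t) = 0 3 veces. Tomando ∫j(t)dt y aplicando a(0) = -8, encontramos a(t) = -8. Tomando ∫a(t)dt y aplicando v(0) = -5, encontramos v(t) = -8·t - 5. Tomando ∫v(t)dt y aplicando x(0) = 0, encontramos x(t) = -4·t^2 - 5·t. Usando x(t) = -4·t^2 - 5·t y sustituyendo t = 1, encontramos x = -9.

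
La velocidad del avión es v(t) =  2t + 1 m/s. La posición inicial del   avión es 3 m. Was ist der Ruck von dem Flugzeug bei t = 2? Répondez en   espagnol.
Debemos derivar nuestra ecuación de la velocidad v(t) = 2·t + 1 2 veces. Tomando d/dt de v(t), encontramos a(t) = 2. Tomando d/dt de a(t), encontramos j(t) = 0. Tenemos la sacudida j(t) = 0. Sustituyendo t = 2: j(2) = 0.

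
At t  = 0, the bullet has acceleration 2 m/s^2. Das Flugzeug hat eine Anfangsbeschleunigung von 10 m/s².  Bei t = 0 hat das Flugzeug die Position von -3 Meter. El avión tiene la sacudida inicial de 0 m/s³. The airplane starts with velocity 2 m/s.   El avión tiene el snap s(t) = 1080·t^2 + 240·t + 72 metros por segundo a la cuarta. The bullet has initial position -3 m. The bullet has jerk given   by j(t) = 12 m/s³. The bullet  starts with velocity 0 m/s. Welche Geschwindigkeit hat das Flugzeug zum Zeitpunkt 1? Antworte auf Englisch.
We need to integrate our snap equation s(t) = 1080·t^2 + 240·t + 72 3 times. Finding the antiderivative of s(t) and using j(0) = 0: j(t) = 24·t·(15·t^2 + 5·t + 3). Integrating jerk and using the initial condition a(0) = 10, we get a(t) = 90·t^4 + 40·t^3 + 36·t^2 + 10. Finding the integral of a(t) and using v(0) = 2: v(t) = 18·t^5 + 10·t^4 + 12·t^3 + 10·t + 2. Using v(t) = 18·t^5 + 10·t^4 + 12·t^3 + 10·t + 2 and substituting t = 1, we find v = 52.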